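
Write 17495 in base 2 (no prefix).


17495 = 100010001010111 in binary

100010001010111


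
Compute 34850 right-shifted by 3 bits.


0b1000100000100010 >> 3 = 0b1000100000100 = 4356

4356


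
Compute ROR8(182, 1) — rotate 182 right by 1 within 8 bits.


Rotate 0b10110110 right by 1 (8-bit) = 0b1011011 = 91

91


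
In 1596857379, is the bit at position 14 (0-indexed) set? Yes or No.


0b1011111001011100001110000100011, bit 14 = 0. No

No


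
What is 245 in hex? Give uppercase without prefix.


245 = F5 hex

F5


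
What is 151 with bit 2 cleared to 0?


151 & ~(1 << 2) = 147

147


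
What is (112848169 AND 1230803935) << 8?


Step 1: 112848169 & 1230803935 = 1605897
Step 2: 1605897 << 8 = 411109632

411109632


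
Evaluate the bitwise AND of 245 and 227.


0b11110101 & 0b11100011 = 0b11100001 = 225

225


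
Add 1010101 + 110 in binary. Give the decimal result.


1010101 + 110 = 1011011 = 91

91


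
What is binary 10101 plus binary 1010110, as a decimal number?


10101 + 1010110 = 1101011 = 107

107


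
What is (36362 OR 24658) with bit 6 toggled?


Step 1: 36362 | 24658 = 61018
Step 2: 61018 ^ (1 << 6) = 61018 ^ 64 = 60954

60954


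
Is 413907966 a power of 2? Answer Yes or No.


0b11000101010111011101111111110. Multiple bits set => No

No


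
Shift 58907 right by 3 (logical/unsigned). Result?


0b1110011000011011 >> 3 = 0b1110011000011 = 7363

7363


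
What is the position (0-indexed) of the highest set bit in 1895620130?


0b1110000111111001101111000100010. Highest set bit at position 30

30


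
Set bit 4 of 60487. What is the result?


60487 | (1 << 4) = 60487 | 16 = 60503

60503


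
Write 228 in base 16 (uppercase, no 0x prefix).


228 = E4 hex

E4


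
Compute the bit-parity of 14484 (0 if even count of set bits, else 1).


0b11100010010100 has 6 ones => parity 0

0


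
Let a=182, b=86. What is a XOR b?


182 ^ 86 = 224

224


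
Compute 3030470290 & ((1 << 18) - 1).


3030470290 & 262143 = 85650

85650


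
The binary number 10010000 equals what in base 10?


10010000 in decimal = 144

144


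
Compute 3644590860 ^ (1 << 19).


3644590860 ^ (1 << 19) = 3644590860 ^ 524288 = 3644066572

3644066572


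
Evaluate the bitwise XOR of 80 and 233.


0b1010000 ^ 0b11101001 = 0b10111001 = 185

185


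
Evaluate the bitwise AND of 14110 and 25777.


0b11011100011110 & 0b110010010110001 = 0b10010000010000 = 9232

9232


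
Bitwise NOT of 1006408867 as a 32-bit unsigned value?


~0b111011111111001001010010100011 = 0b11000100000000110110101101011100 = 3288558428 (32-bit unsigned)

3288558428


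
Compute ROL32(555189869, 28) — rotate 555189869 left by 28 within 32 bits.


Rotate 0b100001000101111000011001101101 left by 28 (32-bit) = 0b11010010000100010111100001100110 = 3524360294

3524360294


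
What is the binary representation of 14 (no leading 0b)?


14 = 1110 in binary

1110


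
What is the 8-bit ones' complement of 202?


202 ^ 255 = 53

53


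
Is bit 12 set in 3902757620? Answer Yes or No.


0b11101000100111110101101011110100, bit 12 = 1. Yes

Yes


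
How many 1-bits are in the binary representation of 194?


0b11000010 has 3 set bits

3


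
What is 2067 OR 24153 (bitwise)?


0b100000010011 | 0b101111001011001 = 0b101111001011011 = 24155

24155


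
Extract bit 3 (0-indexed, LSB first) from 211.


0b11010011, position 3 = 0

0


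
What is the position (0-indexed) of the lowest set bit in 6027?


0b1011110001011. Lowest set bit at position 0

0


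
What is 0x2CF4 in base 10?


2CF4 hex = 11508 decimal

11508


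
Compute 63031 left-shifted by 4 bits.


0b1111011000110111 << 4 = 0b11110110001101110000 = 1008496

1008496


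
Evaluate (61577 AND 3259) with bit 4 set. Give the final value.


Step 1: 61577 & 3259 = 137
Step 2: 137 | (1 << 4) = 137 | 16 = 153

153


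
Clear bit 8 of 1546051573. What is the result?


1546051573 & ~(1 << 8) = 1546051317

1546051317


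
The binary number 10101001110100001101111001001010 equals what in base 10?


10101001110100001101111001001010 in decimal = 2849037898

2849037898


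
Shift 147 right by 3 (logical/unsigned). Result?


0b10010011 >> 3 = 0b10010 = 18

18


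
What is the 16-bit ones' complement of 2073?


2073 ^ 65535 = 63462

63462


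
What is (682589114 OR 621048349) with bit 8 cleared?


Step 1: 682589114 | 621048349 = 766475199
Step 2: 766475199 & ~(1 << 8) = 766474943

766474943


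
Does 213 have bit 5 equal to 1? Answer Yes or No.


0b11010101, bit 5 = 0. No

No


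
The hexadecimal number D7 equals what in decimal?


D7 hex = 215 decimal

215


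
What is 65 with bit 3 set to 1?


65 | (1 << 3) = 65 | 8 = 73

73


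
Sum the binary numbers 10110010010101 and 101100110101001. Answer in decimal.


10110010010101 + 101100110101001 = 1000011000111110 = 34366

34366


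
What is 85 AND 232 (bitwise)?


0b1010101 & 0b11101000 = 0b1000000 = 64

64


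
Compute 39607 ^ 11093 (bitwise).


0b1001101010110111 ^ 0b10101101010101 = 0b1011000111100010 = 45538

45538


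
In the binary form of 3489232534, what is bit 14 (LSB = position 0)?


0b11001111111110010111011010010110, position 14 = 1

1


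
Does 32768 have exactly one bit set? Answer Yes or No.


0b1000000000000000. Only one bit set => Yes

Yes


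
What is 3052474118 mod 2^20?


3052474118 & 1048575 = 69382

69382


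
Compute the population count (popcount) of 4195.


0b1000001100011 has 5 set bits

5


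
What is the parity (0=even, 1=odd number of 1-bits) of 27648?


0b110110000000000 has 4 ones => parity 0

0


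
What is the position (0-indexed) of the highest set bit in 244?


0b11110100. Highest set bit at position 7

7


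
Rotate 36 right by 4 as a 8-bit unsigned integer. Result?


Rotate 0b100100 right by 4 (8-bit) = 0b1000010 = 66

66


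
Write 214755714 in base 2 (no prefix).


214755714 = 1100110011001110100110000010 in binary

1100110011001110100110000010


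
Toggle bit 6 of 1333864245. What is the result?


1333864245 ^ (1 << 6) = 1333864245 ^ 64 = 1333864309

1333864309


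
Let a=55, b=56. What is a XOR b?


55 ^ 56 = 15

15


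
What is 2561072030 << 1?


0b10011000101001101101101110011110 << 1 = 0b100110001010011011011011100111100 = 5122144060

5122144060


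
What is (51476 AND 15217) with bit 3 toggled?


Step 1: 51476 & 15217 = 2320
Step 2: 2320 ^ (1 << 3) = 2320 ^ 8 = 2328

2328


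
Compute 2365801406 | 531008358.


0b10001101000000110100001110111110 | 0b11111101001101000101101100110 = 0b10011111101001111100101111111110 = 2678574078

2678574078


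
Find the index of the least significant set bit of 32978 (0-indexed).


0b1000000011010010. Lowest set bit at position 1

1


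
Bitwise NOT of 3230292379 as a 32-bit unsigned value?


~0b11000000100010100101100110011011 = 0b111111011101011010011001100100 = 1064674916 (32-bit unsigned)

1064674916


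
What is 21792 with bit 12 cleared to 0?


21792 & ~(1 << 12) = 17696

17696


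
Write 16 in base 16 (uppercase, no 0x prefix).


16 = 10 hex

10


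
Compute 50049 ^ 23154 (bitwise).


0b1100001110000001 ^ 0b101101001110010 = 0b1001100111110011 = 39411

39411


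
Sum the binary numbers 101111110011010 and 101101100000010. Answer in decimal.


101111110011010 + 101101100000010 = 1011101010011100 = 47772

47772


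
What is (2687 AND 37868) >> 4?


Step 1: 2687 & 37868 = 620
Step 2: 620 >> 4 = 38

38


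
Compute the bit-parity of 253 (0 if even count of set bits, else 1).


0b11111101 has 7 ones => parity 1

1


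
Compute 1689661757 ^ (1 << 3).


1689661757 ^ (1 << 3) = 1689661757 ^ 8 = 1689661749

1689661749


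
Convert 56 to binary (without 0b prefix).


56 = 111000 in binary

111000


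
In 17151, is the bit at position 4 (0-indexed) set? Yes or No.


0b100001011111111, bit 4 = 1. Yes

Yes


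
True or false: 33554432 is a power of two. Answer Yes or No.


0b10000000000000000000000000. Only one bit set => Yes

Yes


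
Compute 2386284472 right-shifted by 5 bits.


0b10001110001110111100111110111000 >> 5 = 0b100011100011101111001111101 = 74571389

74571389


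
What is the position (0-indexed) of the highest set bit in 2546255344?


0b10010111110001001100010111110000. Highest set bit at position 31

31


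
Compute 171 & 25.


0b10101011 & 0b11001 = 0b1001 = 9

9


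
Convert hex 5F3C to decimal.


5F3C hex = 24380 decimal

24380


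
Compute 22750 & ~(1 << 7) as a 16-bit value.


22750 & ~(1 << 7) = 22622

22622


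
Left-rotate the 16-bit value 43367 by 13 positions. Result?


Rotate 0b1010100101100111 left by 13 (16-bit) = 0b1111010100101100 = 62764

62764


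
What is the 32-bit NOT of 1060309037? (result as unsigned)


~0b111111001100110000100000101101 = 0b11000000110011001111011111010010 = 3234658258 (32-bit unsigned)

3234658258


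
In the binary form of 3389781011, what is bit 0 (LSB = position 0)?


0b11001010000010111111010000010011, position 0 = 1

1


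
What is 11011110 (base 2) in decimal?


11011110 in decimal = 222

222


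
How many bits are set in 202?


0b11001010 has 4 set bits

4


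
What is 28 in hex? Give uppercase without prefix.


28 = 1C hex

1C


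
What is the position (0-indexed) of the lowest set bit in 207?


0b11001111. Lowest set bit at position 0

0


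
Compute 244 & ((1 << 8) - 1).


244 & 255 = 244

244


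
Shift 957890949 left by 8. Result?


0b111001000110000100000110000101 << 8 = 0b11100100011000010000011000010100000000 = 245220082944

245220082944


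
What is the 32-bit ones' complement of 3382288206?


3382288206 ^ 4294967295 = 912679089

912679089


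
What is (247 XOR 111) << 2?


Step 1: 247 ^ 111 = 152
Step 2: 152 << 2 = 608

608


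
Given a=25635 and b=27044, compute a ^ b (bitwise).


25635 ^ 27044 = 3463

3463


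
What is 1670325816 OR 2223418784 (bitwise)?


0b1100011100011110010011000111000 | 0b10000100100001101010110110100000 = 0b11100111100011111010111110111000 = 3884953528

3884953528


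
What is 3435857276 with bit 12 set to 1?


3435857276 | (1 << 12) = 3435857276 | 4096 = 3435861372

3435861372


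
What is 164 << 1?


0b10100100 << 1 = 0b101001000 = 328

328


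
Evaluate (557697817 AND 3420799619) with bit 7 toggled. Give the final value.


Step 1: 557697817 & 3420799619 = 19218945
Step 2: 19218945 ^ (1 << 7) = 19218945 ^ 128 = 19219073

19219073


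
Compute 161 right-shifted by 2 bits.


0b10100001 >> 2 = 0b101000 = 40

40


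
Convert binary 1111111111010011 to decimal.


1111111111010011 in decimal = 65491

65491


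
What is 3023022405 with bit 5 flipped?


3023022405 ^ (1 << 5) = 3023022405 ^ 32 = 3023022437

3023022437


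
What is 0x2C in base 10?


2C hex = 44 decimal

44


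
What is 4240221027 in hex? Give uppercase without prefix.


4240221027 = FCBCA363 hex

FCBCA363


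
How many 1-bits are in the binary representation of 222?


0b11011110 has 6 set bits

6


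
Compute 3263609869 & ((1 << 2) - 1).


3263609869 & 3 = 1

1


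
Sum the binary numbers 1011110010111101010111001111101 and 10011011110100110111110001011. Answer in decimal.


1011110010111101010111001111101 + 10011011110100110111110001011 = 1110001110110010001111000001000 = 1910054408

1910054408


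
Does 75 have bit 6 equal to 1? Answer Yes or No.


0b1001011, bit 6 = 1. Yes

Yes


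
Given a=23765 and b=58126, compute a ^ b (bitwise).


23765 ^ 58126 = 49115

49115


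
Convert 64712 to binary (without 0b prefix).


64712 = 1111110011001000 in binary

1111110011001000


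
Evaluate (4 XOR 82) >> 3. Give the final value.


Step 1: 4 ^ 82 = 86
Step 2: 86 >> 3 = 10

10


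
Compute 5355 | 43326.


0b1010011101011 | 0b1010100100111110 = 0b1011110111111111 = 48639

48639


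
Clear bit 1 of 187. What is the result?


187 & ~(1 << 1) = 185

185


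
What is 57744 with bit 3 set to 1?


57744 | (1 << 3) = 57744 | 8 = 57752

57752


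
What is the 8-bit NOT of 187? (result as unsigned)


~0b10111011 = 0b1000100 = 68 (8-bit unsigned)

68


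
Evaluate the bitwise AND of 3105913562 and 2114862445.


0b10111001001000000111101011011010 & 0b1111110000011100011110101101101 = 0b111000000000000011100001001000 = 939538504

939538504


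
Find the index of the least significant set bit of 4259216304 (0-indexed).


0b11111101110111100111101110110000. Lowest set bit at position 4

4


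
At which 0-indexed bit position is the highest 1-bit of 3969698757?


0b11101100100111001100101111000101. Highest set bit at position 31

31


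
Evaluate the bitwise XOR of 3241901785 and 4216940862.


0b11000001001110110111111011011001 ^ 0b11111011010110010110100100111110 = 0b111010011000100001011111100111 = 979507175

979507175


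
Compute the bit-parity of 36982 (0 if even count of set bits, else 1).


0b1001000001110110 has 7 ones => parity 1

1


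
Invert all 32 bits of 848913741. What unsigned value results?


848913741 ^ 4294967295 = 3446053554

3446053554


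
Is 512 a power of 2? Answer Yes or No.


0b1000000000. Only one bit set => Yes

Yes


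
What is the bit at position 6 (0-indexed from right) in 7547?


0b1110101111011, position 6 = 1

1


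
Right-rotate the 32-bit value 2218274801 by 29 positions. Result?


Rotate 0b10000100001110000010111111110001 right by 29 (32-bit) = 0b100001110000010111111110001100 = 566329228

566329228


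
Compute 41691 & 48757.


0b1010001011011011 & 0b1011111001110101 = 0b1010001001010001 = 41553

41553


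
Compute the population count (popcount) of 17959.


0b100011000100111 has 7 set bits

7


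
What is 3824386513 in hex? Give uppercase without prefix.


3824386513 = E3F381D1 hex

E3F381D1


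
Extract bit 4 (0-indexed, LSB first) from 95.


0b1011111, position 4 = 1

1


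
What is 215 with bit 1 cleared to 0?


215 & ~(1 << 1) = 213

213


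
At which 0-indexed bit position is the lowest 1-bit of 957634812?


0b111001000101000101100011111100. Lowest set bit at position 2

2


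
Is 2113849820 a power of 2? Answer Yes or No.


0b1111101111111101100100111011100. Multiple bits set => No

No


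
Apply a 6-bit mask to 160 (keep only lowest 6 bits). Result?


160 & 63 = 32

32


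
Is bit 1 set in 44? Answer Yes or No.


0b101100, bit 1 = 0. No

No


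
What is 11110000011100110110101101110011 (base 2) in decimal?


11110000011100110110101101110011 in decimal = 4034095987

4034095987


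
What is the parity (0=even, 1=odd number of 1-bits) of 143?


0b10001111 has 5 ones => parity 1

1


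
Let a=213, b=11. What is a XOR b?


213 ^ 11 = 222

222


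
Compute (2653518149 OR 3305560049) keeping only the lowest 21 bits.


Step 1: 2653518149 | 3305560049 = 3744464885
Step 2: 3744464885 & 2097151 = 1048565

1048565


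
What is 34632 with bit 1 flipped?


34632 ^ (1 << 1) = 34632 ^ 2 = 34634

34634


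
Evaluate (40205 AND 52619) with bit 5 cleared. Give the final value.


Step 1: 40205 & 52619 = 36105
Step 2: 36105 & ~(1 << 5) = 36105

36105


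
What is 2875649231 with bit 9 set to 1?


2875649231 | (1 << 9) = 2875649231 | 512 = 2875649743

2875649743


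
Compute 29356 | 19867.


0b111001010101100 | 0b100110110011011 = 0b111111110111111 = 32703

32703


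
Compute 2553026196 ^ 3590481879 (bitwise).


0b10011000001011000001011010010100 ^ 0b11010110000000100110011111010111 = 0b1001110001011100111000101000011 = 1311666499

1311666499


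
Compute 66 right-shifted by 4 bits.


0b1000010 >> 4 = 0b100 = 4

4


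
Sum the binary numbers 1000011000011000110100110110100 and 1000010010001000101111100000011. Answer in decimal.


1000011000011000110100110110100 + 1000010010001000101111100000011 = 10000101010100001100100010110111 = 2236663991

2236663991


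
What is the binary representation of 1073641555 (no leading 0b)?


1073641555 = 111111111111100111100001010011 in binary

111111111111100111100001010011


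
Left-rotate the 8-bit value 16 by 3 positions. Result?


Rotate 0b10000 left by 3 (8-bit) = 0b10000000 = 128

128


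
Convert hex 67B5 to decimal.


67B5 hex = 26549 decimal

26549


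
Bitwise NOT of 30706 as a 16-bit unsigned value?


~0b111011111110010 = 0b1000100000001101 = 34829 (16-bit unsigned)

34829


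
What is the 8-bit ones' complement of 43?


43 ^ 255 = 212

212


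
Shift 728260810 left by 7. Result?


0b101011011010000110000011001010 << 7 = 0b1010110110100001100000110010100000000 = 93217383680

93217383680


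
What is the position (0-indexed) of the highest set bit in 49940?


0b1100001100010100. Highest set bit at position 15

15


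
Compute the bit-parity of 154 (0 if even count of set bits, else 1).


0b10011010 has 4 ones => parity 0

0


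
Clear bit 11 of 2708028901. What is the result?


2708028901 & ~(1 << 11) = 2708026853

2708026853


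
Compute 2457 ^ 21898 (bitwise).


0b100110011001 ^ 0b101010110001010 = 0b101110000010011 = 23571

23571


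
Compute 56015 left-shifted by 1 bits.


0b1101101011001111 << 1 = 0b11011010110011110 = 112030

112030


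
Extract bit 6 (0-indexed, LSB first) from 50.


0b110010, position 6 = 0

0


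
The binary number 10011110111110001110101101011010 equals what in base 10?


10011110111110001110101101011010 in decimal = 2667113306

2667113306


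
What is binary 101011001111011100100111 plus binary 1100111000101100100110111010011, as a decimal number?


101011001111011100100111 + 1100111000101100100110111010011 = 1100111110000110100010011111010 = 1740850426

1740850426


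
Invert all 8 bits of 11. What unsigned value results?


11 ^ 255 = 244

244


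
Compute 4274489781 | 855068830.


0b11111110110001111000100110110101 | 0b110010111101110101000010011110 = 0b11111110111101111101100110111111 = 4277655999

4277655999


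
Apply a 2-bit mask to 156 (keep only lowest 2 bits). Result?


156 & 3 = 0

0


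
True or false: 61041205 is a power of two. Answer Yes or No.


0b11101000110110101000110101. Multiple bits set => No

No


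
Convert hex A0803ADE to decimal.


A0803ADE hex = 2692758238 decimal

2692758238


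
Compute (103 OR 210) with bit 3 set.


Step 1: 103 | 210 = 247
Step 2: 247 | (1 << 3) = 247 | 8 = 255

255


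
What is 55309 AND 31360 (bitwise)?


0b1101100000001101 & 0b111101010000000 = 0b101100000000000 = 22528

22528


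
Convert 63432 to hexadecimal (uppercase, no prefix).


63432 = F7C8 hex

F7C8


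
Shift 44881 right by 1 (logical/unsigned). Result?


0b1010111101010001 >> 1 = 0b101011110101000 = 22440

22440


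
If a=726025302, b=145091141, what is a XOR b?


726025302 ^ 145091141 = 602123795

602123795


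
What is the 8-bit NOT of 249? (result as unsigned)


~0b11111001 = 0b110 = 6 (8-bit unsigned)

6


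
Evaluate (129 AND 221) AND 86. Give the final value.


Step 1: 129 & 221 = 129
Step 2: 129 & 86 = 0

0


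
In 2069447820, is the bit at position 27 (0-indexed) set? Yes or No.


0b1111011010110010100010010001100, bit 27 = 1. Yes

Yes


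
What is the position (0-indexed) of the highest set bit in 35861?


0b1000110000010101. Highest set bit at position 15

15


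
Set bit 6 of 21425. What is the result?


21425 | (1 << 6) = 21425 | 64 = 21489

21489


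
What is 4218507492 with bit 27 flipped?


4218507492 ^ (1 << 27) = 4218507492 ^ 134217728 = 4084289764

4084289764


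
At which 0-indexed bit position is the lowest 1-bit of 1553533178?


0b1011100100110010000100011111010. Lowest set bit at position 1

1


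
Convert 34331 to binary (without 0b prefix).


34331 = 1000011000011011 in binary

1000011000011011


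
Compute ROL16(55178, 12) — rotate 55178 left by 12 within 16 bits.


Rotate 0b1101011110001010 left by 12 (16-bit) = 0b1010110101111000 = 44408

44408


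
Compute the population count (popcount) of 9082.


0b10001101111010 has 8 set bits

8


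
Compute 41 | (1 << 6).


41 | (1 << 6) = 41 | 64 = 105

105


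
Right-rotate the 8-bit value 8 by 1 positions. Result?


Rotate 0b1000 right by 1 (8-bit) = 0b100 = 4

4


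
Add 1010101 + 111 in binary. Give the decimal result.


1010101 + 111 = 1011100 = 92

92


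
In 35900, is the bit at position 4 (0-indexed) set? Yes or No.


0b1000110000111100, bit 4 = 1. Yes

Yes


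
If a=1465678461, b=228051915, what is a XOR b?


1465678461 ^ 228051915 = 1523298742

1523298742


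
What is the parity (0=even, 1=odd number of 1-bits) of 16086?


0b11111011010110 has 10 ones => parity 0

0


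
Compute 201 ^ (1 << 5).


201 ^ (1 << 5) = 201 ^ 32 = 233

233


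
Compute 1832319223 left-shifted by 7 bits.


0b1101101001101101111100011110111 << 7 = 0b11011010011011011111000111101110000000 = 234536860544

234536860544


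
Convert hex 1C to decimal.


1C hex = 28 decimal

28


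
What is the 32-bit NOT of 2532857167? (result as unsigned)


~0b10010110111110000101010101001111 = 0b1101001000001111010101010110000 = 1762110128 (32-bit unsigned)

1762110128


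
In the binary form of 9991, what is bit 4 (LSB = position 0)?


0b10011100000111, position 4 = 0

0


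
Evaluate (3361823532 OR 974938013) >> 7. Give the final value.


Step 1: 3361823532 | 974938013 = 4202520509
Step 2: 4202520509 >> 7 = 32832191

32832191


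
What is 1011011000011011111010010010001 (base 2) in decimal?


1011011000011011111010010010001 in decimal = 1527641233

1527641233


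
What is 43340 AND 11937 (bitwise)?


0b1010100101001100 & 0b10111010100001 = 0b10100000000000 = 10240

10240


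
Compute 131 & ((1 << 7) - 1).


131 & 127 = 3

3


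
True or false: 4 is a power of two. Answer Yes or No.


0b100. Only one bit set => Yes

Yes


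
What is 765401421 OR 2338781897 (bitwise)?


0b101101100111110001100101001101 | 0b10001011011001101111101011001001 = 0b10101111111111111111101111001101 = 2952788941

2952788941


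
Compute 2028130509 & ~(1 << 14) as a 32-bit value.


2028130509 & ~(1 << 14) = 2028114125

2028114125


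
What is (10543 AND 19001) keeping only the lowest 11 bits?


Step 1: 10543 & 19001 = 2089
Step 2: 2089 & 2047 = 41

41


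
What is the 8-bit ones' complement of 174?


174 ^ 255 = 81

81


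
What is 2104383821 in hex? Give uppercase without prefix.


2104383821 = 7D6E594D hex

7D6E594D


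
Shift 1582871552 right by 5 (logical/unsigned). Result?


0b1011110010110001011010000000000 >> 5 = 0b10111100101100010110100000 = 49464736

49464736


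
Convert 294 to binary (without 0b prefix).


294 = 100100110 in binary

100100110


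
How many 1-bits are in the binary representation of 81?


0b1010001 has 3 set bits

3


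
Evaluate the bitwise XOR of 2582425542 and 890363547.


0b10011001111011001010111111000110 ^ 0b110101000100011101111010011011 = 0b10101100111111010111000101011101 = 2902290781

2902290781


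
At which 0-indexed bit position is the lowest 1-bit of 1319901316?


0b1001110101011000001100010000100. Lowest set bit at position 2

2


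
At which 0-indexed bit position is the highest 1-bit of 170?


0b10101010. Highest set bit at position 7

7


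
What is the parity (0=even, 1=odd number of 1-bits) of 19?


0b10011 has 3 ones => parity 1

1


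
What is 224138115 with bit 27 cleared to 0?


224138115 & ~(1 << 27) = 89920387

89920387


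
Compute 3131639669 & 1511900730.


0b10111010101010010000011101110101 & 0b1011010000111011100011000111010 = 0b11010000010010000011000110000 = 436799024

436799024


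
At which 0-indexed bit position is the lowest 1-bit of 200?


0b11001000. Lowest set bit at position 3

3


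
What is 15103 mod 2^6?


15103 & 63 = 63

63


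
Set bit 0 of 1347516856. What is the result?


1347516856 | (1 << 0) = 1347516856 | 1 = 1347516857

1347516857


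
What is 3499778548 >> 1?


0b11010000100110100110000111110100 >> 1 = 0b1101000010011010011000011111010 = 1749889274

1749889274


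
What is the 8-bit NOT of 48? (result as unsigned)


~0b110000 = 0b11001111 = 207 (8-bit unsigned)

207


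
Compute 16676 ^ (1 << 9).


16676 ^ (1 << 9) = 16676 ^ 512 = 17188

17188


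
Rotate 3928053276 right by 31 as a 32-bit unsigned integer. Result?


Rotate 0b11101010001000010101011000011100 right by 31 (32-bit) = 0b11010100010000101010110000111001 = 3561139257

3561139257


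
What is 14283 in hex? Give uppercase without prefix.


14283 = 37CB hex

37CB


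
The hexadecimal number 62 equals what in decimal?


62 hex = 98 decimal

98


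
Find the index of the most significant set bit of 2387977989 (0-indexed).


0b10001110010101011010011100000101. Highest set bit at position 31

31


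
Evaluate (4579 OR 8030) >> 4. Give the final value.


Step 1: 4579 | 8030 = 8191
Step 2: 8191 >> 4 = 511

511


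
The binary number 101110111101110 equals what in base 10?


101110111101110 in decimal = 24046

24046


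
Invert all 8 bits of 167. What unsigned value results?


167 ^ 255 = 88

88


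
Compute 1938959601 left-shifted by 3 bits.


0b1110011100100100010110011110001 << 3 = 0b1110011100100100010110011110001000 = 15511676808

15511676808


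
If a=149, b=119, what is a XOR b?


149 ^ 119 = 226

226


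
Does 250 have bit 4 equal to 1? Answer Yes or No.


0b11111010, bit 4 = 1. Yes

Yes


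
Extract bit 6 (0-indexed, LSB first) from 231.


0b11100111, position 6 = 1

1


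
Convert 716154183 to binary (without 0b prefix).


716154183 = 101010101011111010010101000111 in binary

101010101011111010010101000111


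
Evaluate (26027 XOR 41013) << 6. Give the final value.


Step 1: 26027 ^ 41013 = 50590
Step 2: 50590 << 6 = 3237760

3237760


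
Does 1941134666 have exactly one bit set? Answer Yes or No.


0b1110011101100110101110101001010. Multiple bits set => No

No


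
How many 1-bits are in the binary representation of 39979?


0b1001110000101011 has 8 set bits

8


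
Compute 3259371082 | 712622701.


0b11000010010001100000111001001010 | 0b101010011110011100001001101101 = 0b11101010011111111100111001101111 = 3934244463

3934244463


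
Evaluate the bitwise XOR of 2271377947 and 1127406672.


0b10000111011000100111101000011011 ^ 0b1000011001100101101110001010000 = 0b11000100010100001010011001001011 = 3293619787

3293619787


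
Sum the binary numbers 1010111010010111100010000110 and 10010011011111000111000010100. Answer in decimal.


1010111010010111100010000110 + 10010011011111000111000010100 = 11101010110010000011010011010 = 492373658

492373658


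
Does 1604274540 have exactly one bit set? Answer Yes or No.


0b1011111100111110100100101101100. Multiple bits set => No

No


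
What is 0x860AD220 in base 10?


860AD220 hex = 2248856096 decimal

2248856096


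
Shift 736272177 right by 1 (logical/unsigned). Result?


0b101011111000101001111100110001 >> 1 = 0b10101111100010100111110011000 = 368136088

368136088


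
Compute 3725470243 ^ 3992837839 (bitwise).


0b11011110000011100010101000100011 ^ 0b11101101111111011101111011001111 = 0b110011111100111111010011101100 = 871625964

871625964


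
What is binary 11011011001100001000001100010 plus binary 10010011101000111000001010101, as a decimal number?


11011011001100001000001100010 + 10010011101000111000001010101 = 101101110110101000000010110111 = 769294519

769294519


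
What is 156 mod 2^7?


156 & 127 = 28

28


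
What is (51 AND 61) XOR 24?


Step 1: 51 & 61 = 49
Step 2: 49 ^ 24 = 41

41


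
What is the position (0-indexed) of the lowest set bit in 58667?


0b1110010100101011. Lowest set bit at position 0

0


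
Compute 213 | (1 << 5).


213 | (1 << 5) = 213 | 32 = 245

245


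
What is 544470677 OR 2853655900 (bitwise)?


0b100000011100111111011010010101 | 0b10101010000101110101010101011100 = 0b10101010011101111111011111011101 = 2859988957

2859988957


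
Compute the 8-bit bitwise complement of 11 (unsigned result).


~0b1011 = 0b11110100 = 244 (8-bit unsigned)

244


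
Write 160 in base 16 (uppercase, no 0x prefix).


160 = A0 hex

A0


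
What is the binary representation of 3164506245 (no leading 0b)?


3164506245 = 10111100100111101000100010000101 in binary

10111100100111101000100010000101


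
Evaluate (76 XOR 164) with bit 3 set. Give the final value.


Step 1: 76 ^ 164 = 232
Step 2: 232 | (1 << 3) = 232 | 8 = 232

232


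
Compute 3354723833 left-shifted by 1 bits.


0b11000111111101010000010111111001 << 1 = 0b110001111111010100000101111110010 = 6709447666

6709447666


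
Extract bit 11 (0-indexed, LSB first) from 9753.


0b10011000011001, position 11 = 0

0


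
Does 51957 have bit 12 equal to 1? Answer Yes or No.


0b1100101011110101, bit 12 = 0. No

No


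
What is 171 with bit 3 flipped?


171 ^ (1 << 3) = 171 ^ 8 = 163

163


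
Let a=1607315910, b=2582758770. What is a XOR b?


1607315910 ^ 2582758770 = 3325850804

3325850804


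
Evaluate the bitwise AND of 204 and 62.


0b11001100 & 0b111110 = 0b1100 = 12

12


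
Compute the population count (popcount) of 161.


0b10100001 has 3 set bits

3


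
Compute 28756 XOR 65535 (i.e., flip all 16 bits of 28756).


28756 ^ 65535 = 36779

36779


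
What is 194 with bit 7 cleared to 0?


194 & ~(1 << 7) = 66

66


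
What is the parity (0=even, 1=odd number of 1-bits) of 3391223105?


0b11001010001000011111010101000001 has 14 ones => parity 0

0


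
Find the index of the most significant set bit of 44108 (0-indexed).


0b1010110001001100. Highest set bit at position 15

15


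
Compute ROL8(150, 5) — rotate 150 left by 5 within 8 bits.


Rotate 0b10010110 left by 5 (8-bit) = 0b11010010 = 210

210


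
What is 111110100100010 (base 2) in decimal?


111110100100010 in decimal = 32034

32034


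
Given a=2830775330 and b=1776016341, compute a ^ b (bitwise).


2830775330 ^ 1776016341 = 3244421111

3244421111


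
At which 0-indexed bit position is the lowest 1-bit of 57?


0b111001. Lowest set bit at position 0

0


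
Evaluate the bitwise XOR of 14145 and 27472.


0b11011101000001 ^ 0b110101101010000 = 0b101110000010001 = 23569

23569


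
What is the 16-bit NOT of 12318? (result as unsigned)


~0b11000000011110 = 0b1100111111100001 = 53217 (16-bit unsigned)

53217


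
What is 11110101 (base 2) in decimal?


11110101 in decimal = 245

245


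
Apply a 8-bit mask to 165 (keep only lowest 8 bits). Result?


165 & 255 = 165

165


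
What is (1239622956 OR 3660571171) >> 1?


Step 1: 1239622956 | 3660571171 = 3689932591
Step 2: 3689932591 >> 1 = 1844966295

1844966295


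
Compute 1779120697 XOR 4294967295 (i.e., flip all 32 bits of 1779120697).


1779120697 ^ 4294967295 = 2515846598

2515846598


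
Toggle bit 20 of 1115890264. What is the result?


1115890264 ^ (1 << 20) = 1115890264 ^ 1048576 = 1116938840

1116938840


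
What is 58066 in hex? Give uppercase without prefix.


58066 = E2D2 hex

E2D2


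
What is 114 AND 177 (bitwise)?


0b1110010 & 0b10110001 = 0b110000 = 48

48


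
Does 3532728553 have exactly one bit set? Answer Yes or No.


0b11010010100100010010100011101001. Multiple bits set => No

No


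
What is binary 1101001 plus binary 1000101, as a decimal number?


1101001 + 1000101 = 10101110 = 174

174


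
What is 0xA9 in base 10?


A9 hex = 169 decimal

169


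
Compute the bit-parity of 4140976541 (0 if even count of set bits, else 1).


0b11110110110100100100100110011101 has 18 ones => parity 0

0


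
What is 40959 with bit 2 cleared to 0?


40959 & ~(1 << 2) = 40955

40955


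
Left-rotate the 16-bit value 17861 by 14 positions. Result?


Rotate 0b100010111000101 left by 14 (16-bit) = 0b101000101110001 = 20849

20849


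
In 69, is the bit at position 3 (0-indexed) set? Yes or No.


0b1000101, bit 3 = 0. No

No


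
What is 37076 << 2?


0b1001000011010100 << 2 = 0b100100001101010000 = 148304

148304


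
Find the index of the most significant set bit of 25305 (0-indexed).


0b110001011011001. Highest set bit at position 14

14


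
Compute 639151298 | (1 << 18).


639151298 | (1 << 18) = 639151298 | 262144 = 639413442

639413442


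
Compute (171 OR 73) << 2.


Step 1: 171 | 73 = 235
Step 2: 235 << 2 = 940

940


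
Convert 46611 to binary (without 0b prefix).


46611 = 1011011000010011 in binary

1011011000010011


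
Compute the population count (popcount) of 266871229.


0b1111111010000010000110111101 has 16 set bits

16


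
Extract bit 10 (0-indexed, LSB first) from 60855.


0b1110110110110111, position 10 = 1

1


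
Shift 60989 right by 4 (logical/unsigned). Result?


0b1110111000111101 >> 4 = 0b111011100011 = 3811

3811


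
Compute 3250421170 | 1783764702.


0b11000001101111010111110110110010 | 0b1101010010100100001011011011110 = 0b11101011111111110111111111111110 = 3959390206

3959390206


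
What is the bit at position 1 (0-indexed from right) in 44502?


0b1010110111010110, position 1 = 1

1


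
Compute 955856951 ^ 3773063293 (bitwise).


0b111000111110010011100000110111 ^ 0b11100000111001000110000001111101 = 0b11011000000111010101100001001010 = 3625801802

3625801802


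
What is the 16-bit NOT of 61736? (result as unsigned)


~0b1111000100101000 = 0b111011010111 = 3799 (16-bit unsigned)

3799


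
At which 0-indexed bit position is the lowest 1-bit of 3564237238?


0b11010100011100011111000110110110. Lowest set bit at position 1

1


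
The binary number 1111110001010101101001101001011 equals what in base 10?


1111110001010101101001101001011 in decimal = 2116735819

2116735819


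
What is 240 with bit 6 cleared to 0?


240 & ~(1 << 6) = 176

176


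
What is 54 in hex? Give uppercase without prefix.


54 = 36 hex

36


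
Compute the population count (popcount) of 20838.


0b101000101100110 has 7 set bits

7


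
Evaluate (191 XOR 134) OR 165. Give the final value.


Step 1: 191 ^ 134 = 57
Step 2: 57 | 165 = 189

189


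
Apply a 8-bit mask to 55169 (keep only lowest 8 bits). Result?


55169 & 255 = 129

129


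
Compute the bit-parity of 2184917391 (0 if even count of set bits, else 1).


0b10000010001110110011000110001111 has 15 ones => parity 1

1


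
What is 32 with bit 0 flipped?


32 ^ (1 << 0) = 32 ^ 1 = 33

33


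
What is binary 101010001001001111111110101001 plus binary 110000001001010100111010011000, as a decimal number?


101010001001001111111110101001 + 110000001001010100111010011000 = 1011010010010100100111001000001 = 1514819137

1514819137


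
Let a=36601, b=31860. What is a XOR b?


36601 ^ 31860 = 62093

62093


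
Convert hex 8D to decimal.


8D hex = 141 decimal

141


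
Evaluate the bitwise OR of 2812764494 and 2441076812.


0b10100111101001110110000101001110 | 0b10010001011111111110000001001100 = 0b10110111111111111110000101001110 = 3086999886

3086999886


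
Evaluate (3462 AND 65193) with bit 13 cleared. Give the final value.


Step 1: 3462 & 65193 = 3200
Step 2: 3200 & ~(1 << 13) = 3200

3200


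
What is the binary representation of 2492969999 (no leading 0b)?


2492969999 = 10010100100101111011010000001111 in binary

10010100100101111011010000001111


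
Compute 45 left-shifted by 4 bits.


0b101101 << 4 = 0b1011010000 = 720

720


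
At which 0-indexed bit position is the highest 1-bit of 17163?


0b100001100001011. Highest set bit at position 14

14


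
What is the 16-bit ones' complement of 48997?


48997 ^ 65535 = 16538

16538


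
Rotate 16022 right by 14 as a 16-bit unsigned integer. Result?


Rotate 0b11111010010110 right by 14 (16-bit) = 0b1111101001011000 = 64088

64088


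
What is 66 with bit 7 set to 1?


66 | (1 << 7) = 66 | 128 = 194

194


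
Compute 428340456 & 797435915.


0b11001100001111111010011101000 & 0b101111100001111110100000001011 = 0b1001100001111110000000001000 = 159899656

159899656


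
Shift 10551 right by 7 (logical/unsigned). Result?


0b10100100110111 >> 7 = 0b1010010 = 82

82


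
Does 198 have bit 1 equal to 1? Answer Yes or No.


0b11000110, bit 1 = 1. Yes

Yes


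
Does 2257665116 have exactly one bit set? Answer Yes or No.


0b10000110100100010011110001011100. Multiple bits set => No

No


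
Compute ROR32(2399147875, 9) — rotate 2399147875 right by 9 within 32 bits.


Rotate 0b10001111000000000001011101100011 right by 9 (32-bit) = 0b10110001110001111000000000001011 = 2982641675

2982641675


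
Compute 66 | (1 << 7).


66 | (1 << 7) = 66 | 128 = 194

194


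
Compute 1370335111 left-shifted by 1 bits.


0b1010001101011011010011110000111 << 1 = 0b10100011010110110100111100001110 = 2740670222

2740670222


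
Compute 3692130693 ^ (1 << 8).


3692130693 ^ (1 << 8) = 3692130693 ^ 256 = 3692130437

3692130437


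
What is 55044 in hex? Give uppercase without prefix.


55044 = D704 hex

D704


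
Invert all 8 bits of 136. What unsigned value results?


136 ^ 255 = 119

119


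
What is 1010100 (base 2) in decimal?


1010100 in decimal = 84

84


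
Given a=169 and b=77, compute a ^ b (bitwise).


169 ^ 77 = 228

228


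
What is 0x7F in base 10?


7F hex = 127 decimal

127


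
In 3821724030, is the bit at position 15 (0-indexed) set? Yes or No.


0b11100011110010101110000101111110, bit 15 = 1. Yes

Yes


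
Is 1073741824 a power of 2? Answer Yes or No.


0b1000000000000000000000000000000. Only one bit set => Yes

Yes


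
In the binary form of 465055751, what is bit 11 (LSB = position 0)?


0b11011101110000011000000000111, position 11 = 0

0


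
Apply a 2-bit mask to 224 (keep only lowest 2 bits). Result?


224 & 3 = 0

0


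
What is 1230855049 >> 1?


0b1001001010111010101101110001001 >> 1 = 0b100100101011101010110111000100 = 615427524

615427524


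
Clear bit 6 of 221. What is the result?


221 & ~(1 << 6) = 157

157


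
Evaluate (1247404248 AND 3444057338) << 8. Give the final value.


Step 1: 1247404248 & 3444057338 = 1212686552
Step 2: 1212686552 << 8 = 310447757312

310447757312


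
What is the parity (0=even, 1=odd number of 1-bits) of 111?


0b1101111 has 6 ones => parity 0

0
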